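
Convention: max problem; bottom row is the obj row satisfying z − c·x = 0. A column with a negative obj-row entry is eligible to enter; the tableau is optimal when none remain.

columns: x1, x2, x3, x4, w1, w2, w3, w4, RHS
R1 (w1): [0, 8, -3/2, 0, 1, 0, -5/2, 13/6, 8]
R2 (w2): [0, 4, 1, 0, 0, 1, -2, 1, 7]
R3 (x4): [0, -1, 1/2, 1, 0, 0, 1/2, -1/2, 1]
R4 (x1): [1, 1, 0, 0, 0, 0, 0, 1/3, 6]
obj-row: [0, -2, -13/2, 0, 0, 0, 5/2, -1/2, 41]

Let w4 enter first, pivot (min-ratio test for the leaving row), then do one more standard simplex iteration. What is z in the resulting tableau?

1237/22

Ratio test on column w4 — row 1: 8/(13/6) = 48/13; row 2: 7/1 = 7; row 3: entry -1/2 ≤ 0; row 4: 6/(1/3) = 18. Minimum is 48/13 at row 1 (w1 leaves); pivot element 13/6.
Pivot on row 1; the obj-row RHS becomes 41 − (-1/2)·(48/13) = 557/13.
Next entering variable (most negative obj-row entry -89/13): x3.
Ratio test on column x3 — row 1: entry -9/13 ≤ 0; row 2: (43/13)/(22/13) = 43/22; row 3: (37/13)/(2/13) = 37/2; row 4: (62/13)/(3/13) = 62/3. Minimum is 43/22 at row 2 (w2 leaves); pivot element 22/13.
After the second pivot the obj-row RHS is 557/13 − (-89/13)·(43/22) = 1237/22.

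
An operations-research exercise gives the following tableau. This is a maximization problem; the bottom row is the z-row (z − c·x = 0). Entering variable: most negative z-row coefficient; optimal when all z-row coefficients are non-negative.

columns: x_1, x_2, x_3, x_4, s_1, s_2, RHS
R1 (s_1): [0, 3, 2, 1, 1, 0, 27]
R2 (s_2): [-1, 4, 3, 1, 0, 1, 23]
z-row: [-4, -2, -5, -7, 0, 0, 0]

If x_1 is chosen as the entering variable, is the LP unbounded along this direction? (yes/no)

yes

Every constraint-row entry in column x_1 is ≤ 0, so increasing x_1 is unbounded.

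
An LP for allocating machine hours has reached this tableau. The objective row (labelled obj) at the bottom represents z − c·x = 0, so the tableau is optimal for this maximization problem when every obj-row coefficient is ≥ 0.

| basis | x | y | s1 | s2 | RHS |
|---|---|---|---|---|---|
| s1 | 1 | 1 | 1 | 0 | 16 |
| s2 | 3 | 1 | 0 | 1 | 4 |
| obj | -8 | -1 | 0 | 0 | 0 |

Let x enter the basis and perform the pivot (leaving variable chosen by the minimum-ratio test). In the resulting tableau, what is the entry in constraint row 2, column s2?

Ratio test on column x — row 1: 16/1 = 16; row 2: 4/3 = 4/3. Minimum is 4/3 at row 2 (s2 leaves); pivot element 3.
Divide row 2 by 3; eliminate column x from the other rows.
In the new row 2, the s2 entry is the old entry divided by the pivot: 1/3 = 1/3.

1/3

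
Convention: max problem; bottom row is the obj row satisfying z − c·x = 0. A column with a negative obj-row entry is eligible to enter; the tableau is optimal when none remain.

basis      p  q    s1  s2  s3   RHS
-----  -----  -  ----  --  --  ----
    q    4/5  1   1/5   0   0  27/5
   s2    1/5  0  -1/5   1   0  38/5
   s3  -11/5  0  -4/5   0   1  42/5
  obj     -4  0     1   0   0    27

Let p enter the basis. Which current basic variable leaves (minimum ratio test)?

q

Column p entries and ratios — q: (27/5)/(4/5) = 27/4; s2: (38/5)/(1/5) = 38; s3: -11/5 ≤ 0, skip.
Smallest ratio is 27/4 in the row of q, so q leaves.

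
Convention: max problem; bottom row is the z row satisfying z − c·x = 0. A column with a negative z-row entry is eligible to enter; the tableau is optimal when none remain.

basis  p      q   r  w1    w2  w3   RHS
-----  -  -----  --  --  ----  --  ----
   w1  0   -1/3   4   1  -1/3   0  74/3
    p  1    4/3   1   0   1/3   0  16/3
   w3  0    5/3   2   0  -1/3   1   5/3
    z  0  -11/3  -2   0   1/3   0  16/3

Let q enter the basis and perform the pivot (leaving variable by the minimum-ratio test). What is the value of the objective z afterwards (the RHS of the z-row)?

Ratio test on column q — row 1: entry -1/3 ≤ 0; row 2: (16/3)/(4/3) = 4; row 3: (5/3)/(5/3) = 1. Minimum is 1 at row 3 (w3 leaves); pivot element 5/3.
Pivot on row 3; the z-row RHS becomes 16/3 − (-11/3)·1 = 9.

9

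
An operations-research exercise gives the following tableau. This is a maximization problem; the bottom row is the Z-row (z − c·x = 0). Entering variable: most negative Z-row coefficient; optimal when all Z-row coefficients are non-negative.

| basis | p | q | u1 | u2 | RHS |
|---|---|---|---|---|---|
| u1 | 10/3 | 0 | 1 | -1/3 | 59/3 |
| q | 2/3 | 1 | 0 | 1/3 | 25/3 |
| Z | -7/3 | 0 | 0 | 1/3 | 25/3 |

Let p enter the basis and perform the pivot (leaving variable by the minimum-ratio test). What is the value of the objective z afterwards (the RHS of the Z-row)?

Ratio test on column p — row 1: (59/3)/(10/3) = 59/10; row 2: (25/3)/(2/3) = 25/2. Minimum is 59/10 at row 1 (u1 leaves); pivot element 10/3.
Pivot on row 1; the Z-row RHS becomes 25/3 − (-7/3)·(59/10) = 221/10.

221/10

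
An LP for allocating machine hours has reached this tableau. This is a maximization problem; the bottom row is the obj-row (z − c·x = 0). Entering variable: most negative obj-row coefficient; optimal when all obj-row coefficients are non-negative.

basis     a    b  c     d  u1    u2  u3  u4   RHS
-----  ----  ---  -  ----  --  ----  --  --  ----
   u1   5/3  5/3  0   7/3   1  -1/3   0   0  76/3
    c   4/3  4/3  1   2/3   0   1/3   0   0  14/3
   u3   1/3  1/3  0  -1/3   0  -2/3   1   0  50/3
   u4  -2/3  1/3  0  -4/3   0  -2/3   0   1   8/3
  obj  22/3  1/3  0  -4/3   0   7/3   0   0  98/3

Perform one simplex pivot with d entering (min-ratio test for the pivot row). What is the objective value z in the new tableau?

42

Ratio test on column d — row 1: (76/3)/(7/3) = 76/7; row 2: (14/3)/(2/3) = 7; row 3: entry -1/3 ≤ 0; row 4: entry -4/3 ≤ 0. Minimum is 7 at row 2 (c leaves); pivot element 2/3.
Pivot on row 2; the obj-row RHS becomes 98/3 − (-4/3)·7 = 42.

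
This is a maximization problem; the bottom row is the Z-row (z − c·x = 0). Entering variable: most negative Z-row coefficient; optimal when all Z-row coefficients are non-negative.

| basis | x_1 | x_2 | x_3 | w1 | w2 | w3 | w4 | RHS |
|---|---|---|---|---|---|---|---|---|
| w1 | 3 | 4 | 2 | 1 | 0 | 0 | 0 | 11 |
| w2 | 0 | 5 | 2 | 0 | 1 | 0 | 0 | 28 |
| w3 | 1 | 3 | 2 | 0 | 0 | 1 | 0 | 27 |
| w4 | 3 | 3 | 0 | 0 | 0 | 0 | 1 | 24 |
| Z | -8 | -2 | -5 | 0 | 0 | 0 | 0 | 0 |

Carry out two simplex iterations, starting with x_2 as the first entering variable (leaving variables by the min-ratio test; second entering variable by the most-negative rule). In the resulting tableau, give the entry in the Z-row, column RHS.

Ratio test on column x_2 — row 1: 11/4 = 11/4; row 2: 28/5 = 28/5; row 3: 27/3 = 9; row 4: 24/3 = 8. Minimum is 11/4 at row 1 (w1 leaves); pivot element 4.
Divide row 1 by 4; eliminate column x_2 from the other rows.
Second iteration: most negative Z-row entry is -13/2 in column x_1, so x_1 enters.
Ratio test on column x_1 — row 1: (11/4)/(3/4) = 11/3; row 2: entry -15/4 ≤ 0; row 3: entry -5/4 ≤ 0; row 4: (63/4)/(3/4) = 21. Minimum is 11/3 at row 1 (x_2 leaves); pivot element 3/4.
Divide row 1 by 3/4; eliminate column x_1 from the other rows.
After both pivots, the entry at the Z-row, column RHS is 88/3.

88/3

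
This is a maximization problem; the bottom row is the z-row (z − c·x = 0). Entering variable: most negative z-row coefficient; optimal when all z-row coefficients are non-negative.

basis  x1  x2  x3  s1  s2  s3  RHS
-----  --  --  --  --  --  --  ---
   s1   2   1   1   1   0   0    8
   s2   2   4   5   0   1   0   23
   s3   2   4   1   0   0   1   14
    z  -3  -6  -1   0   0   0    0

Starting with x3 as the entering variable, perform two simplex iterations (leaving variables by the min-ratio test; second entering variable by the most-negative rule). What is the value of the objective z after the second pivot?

Ratio test on column x3 — row 1: 8/1 = 8; row 2: 23/5 = 23/5; row 3: 14/1 = 14. Minimum is 23/5 at row 2 (s2 leaves); pivot element 5.
Pivot on row 2; the z-row RHS becomes 0 − (-1)·(23/5) = 23/5.
Next entering variable (most negative z-row entry -26/5): x2.
Ratio test on column x2 — row 1: (17/5)/(1/5) = 17; row 2: (23/5)/(4/5) = 23/4; row 3: (47/5)/(16/5) = 47/16. Minimum is 47/16 at row 3 (s3 leaves); pivot element 16/5.
After the second pivot the z-row RHS is 23/5 − (-26/5)·(47/16) = 159/8.

159/8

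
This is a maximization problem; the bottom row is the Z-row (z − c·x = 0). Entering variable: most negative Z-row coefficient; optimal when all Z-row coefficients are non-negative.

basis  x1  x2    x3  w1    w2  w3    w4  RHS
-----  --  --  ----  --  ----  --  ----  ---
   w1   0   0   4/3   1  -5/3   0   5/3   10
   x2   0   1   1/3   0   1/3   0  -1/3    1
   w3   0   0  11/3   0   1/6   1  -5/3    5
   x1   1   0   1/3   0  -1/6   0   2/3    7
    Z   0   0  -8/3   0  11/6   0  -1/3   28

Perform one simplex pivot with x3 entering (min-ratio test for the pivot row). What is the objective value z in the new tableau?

348/11

Ratio test on column x3 — row 1: 10/(4/3) = 15/2; row 2: 1/(1/3) = 3; row 3: 5/(11/3) = 15/11; row 4: 7/(1/3) = 21. Minimum is 15/11 at row 3 (w3 leaves); pivot element 11/3.
Pivot on row 3; the Z-row RHS becomes 28 − (-8/3)·(15/11) = 348/11.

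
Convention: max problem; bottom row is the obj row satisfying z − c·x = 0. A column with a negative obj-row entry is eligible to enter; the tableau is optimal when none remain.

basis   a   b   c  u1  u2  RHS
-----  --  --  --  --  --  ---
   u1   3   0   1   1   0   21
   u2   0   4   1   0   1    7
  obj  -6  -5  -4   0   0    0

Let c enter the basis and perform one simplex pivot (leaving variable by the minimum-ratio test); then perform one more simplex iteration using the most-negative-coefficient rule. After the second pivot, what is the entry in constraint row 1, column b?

Ratio test on column c — row 1: 21/1 = 21; row 2: 7/1 = 7. Minimum is 7 at row 2 (u2 leaves); pivot element 1.
Divide row 2 by 1; eliminate column c from the other rows.
Second iteration: most negative obj-row entry is -6 in column a, so a enters.
Ratio test on column a — row 1: 14/3 = 14/3; row 2: entry 0 ≤ 0. Minimum is 14/3 at row 1 (u1 leaves); pivot element 3.
Divide row 1 by 3; eliminate column a from the other rows.
After both pivots, the entry at constraint row 1, column b is -4/3.

-4/3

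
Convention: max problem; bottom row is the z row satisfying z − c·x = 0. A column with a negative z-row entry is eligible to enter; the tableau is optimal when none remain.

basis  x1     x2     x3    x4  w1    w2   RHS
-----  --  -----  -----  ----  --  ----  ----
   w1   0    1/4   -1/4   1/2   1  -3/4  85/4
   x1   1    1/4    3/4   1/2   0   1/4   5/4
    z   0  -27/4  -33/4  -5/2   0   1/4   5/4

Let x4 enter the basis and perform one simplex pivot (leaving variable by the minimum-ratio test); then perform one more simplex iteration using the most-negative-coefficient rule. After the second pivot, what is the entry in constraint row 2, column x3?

3

Ratio test on column x4 — row 1: (85/4)/(1/2) = 85/2; row 2: (5/4)/(1/2) = 5/2. Minimum is 5/2 at row 2 (x1 leaves); pivot element 1/2.
Divide row 2 by 1/2; eliminate column x4 from the other rows.
Second iteration: most negative z-row entry is -11/2 in column x2, so x2 enters.
Ratio test on column x2 — row 1: entry 0 ≤ 0; row 2: (5/2)/(1/2) = 5. Minimum is 5 at row 2 (x4 leaves); pivot element 1/2.
Divide row 2 by 1/2; eliminate column x2 from the other rows.
After both pivots, the entry at constraint row 2, column x3 is 3.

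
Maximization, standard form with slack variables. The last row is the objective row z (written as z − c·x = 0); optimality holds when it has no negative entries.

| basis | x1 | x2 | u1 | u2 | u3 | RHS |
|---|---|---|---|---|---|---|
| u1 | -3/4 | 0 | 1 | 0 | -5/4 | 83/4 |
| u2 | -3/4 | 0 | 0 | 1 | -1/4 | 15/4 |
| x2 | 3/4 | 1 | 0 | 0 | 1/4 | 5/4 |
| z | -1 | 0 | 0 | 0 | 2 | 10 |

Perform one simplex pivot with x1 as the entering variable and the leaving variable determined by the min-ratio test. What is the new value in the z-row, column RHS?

35/3

Ratio test on column x1 — row 1: entry -3/4 ≤ 0; row 2: entry -3/4 ≤ 0; row 3: (5/4)/(3/4) = 5/3. Minimum is 5/3 at row 3 (x2 leaves); pivot element 3/4.
Divide row 3 by 3/4; eliminate column x1 from the other rows.
z-row update in column RHS: 10 − (-1)·(5/3) = 35/3.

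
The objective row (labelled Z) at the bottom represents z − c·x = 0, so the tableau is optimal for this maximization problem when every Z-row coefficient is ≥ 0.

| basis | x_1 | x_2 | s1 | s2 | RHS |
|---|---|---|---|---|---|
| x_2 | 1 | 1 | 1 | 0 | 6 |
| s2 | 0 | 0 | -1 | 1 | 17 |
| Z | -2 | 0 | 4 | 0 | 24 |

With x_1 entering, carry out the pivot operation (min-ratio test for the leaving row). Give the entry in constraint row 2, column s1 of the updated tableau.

-1

Ratio test on column x_1 — row 1: 6/1 = 6; row 2: entry 0 ≤ 0. Minimum is 6 at row 1 (x_2 leaves); pivot element 1.
Divide row 1 by 1; eliminate column x_1 from the other rows.
Row 2 update in column s1: -1 − 0·1 = -1.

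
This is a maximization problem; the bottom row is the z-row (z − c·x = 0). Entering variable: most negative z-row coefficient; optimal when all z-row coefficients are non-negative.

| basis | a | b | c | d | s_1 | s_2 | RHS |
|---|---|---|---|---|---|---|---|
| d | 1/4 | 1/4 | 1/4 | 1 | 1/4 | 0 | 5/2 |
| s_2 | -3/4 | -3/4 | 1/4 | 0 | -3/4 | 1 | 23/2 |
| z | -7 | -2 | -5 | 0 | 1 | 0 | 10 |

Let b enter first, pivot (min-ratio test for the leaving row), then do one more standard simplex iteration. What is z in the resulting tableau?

Ratio test on column b — row 1: (5/2)/(1/4) = 10; row 2: entry -3/4 ≤ 0. Minimum is 10 at row 1 (d leaves); pivot element 1/4.
Pivot on row 1; the z-row RHS becomes 10 − (-2)·10 = 30.
Next entering variable (most negative z-row entry -5): a.
Ratio test on column a — row 1: 10/1 = 10; row 2: entry 0 ≤ 0. Minimum is 10 at row 1 (b leaves); pivot element 1.
After the second pivot the z-row RHS is 30 − (-5)·10 = 80.

80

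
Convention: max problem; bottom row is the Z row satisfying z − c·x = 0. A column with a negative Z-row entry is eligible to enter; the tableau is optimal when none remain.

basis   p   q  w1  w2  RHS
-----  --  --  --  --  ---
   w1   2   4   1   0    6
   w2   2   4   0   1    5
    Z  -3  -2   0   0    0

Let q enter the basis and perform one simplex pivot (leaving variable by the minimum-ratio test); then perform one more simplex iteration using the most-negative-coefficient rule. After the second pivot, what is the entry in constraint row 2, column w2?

1/2

Ratio test on column q — row 1: 6/4 = 3/2; row 2: 5/4 = 5/4. Minimum is 5/4 at row 2 (w2 leaves); pivot element 4.
Divide row 2 by 4; eliminate column q from the other rows.
Second iteration: most negative Z-row entry is -2 in column p, so p enters.
Ratio test on column p — row 1: entry 0 ≤ 0; row 2: (5/4)/(1/2) = 5/2. Minimum is 5/2 at row 2 (q leaves); pivot element 1/2.
Divide row 2 by 1/2; eliminate column p from the other rows.
After both pivots, the entry at constraint row 2, column w2 is 1/2.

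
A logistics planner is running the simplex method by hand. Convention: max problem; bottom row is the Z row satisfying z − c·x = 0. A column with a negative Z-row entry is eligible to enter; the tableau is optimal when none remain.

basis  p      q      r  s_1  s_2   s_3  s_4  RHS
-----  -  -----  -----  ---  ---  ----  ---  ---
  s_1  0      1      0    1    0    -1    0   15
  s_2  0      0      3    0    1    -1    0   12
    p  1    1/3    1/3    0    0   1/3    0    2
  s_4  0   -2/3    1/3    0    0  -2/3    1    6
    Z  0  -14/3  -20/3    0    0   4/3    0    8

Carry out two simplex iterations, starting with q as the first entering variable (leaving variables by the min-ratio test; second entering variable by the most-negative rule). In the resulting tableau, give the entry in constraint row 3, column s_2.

Ratio test on column q — row 1: 15/1 = 15; row 2: entry 0 ≤ 0; row 3: 2/(1/3) = 6; row 4: entry -2/3 ≤ 0. Minimum is 6 at row 3 (p leaves); pivot element 1/3.
Divide row 3 by 1/3; eliminate column q from the other rows.
Second iteration: most negative Z-row entry is -2 in column r, so r enters.
Ratio test on column r — row 1: entry -1 ≤ 0; row 2: 12/3 = 4; row 3: 6/1 = 6; row 4: 10/1 = 10. Minimum is 4 at row 2 (s_2 leaves); pivot element 3.
Divide row 2 by 3; eliminate column r from the other rows.
After both pivots, the entry at constraint row 3, column s_2 is -1/3.

-1/3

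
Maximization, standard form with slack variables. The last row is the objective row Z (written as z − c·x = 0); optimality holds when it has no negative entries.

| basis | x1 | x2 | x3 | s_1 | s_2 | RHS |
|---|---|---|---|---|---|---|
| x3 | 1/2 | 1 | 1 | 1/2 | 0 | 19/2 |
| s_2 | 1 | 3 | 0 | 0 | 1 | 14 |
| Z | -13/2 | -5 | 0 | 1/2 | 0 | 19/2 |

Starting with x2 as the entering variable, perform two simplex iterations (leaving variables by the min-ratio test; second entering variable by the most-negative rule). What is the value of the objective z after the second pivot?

Ratio test on column x2 — row 1: (19/2)/1 = 19/2; row 2: 14/3 = 14/3. Minimum is 14/3 at row 2 (s_2 leaves); pivot element 3.
Pivot on row 2; the Z-row RHS becomes 19/2 − (-5)·(14/3) = 197/6.
Next entering variable (most negative Z-row entry -29/6): x1.
Ratio test on column x1 — row 1: (29/6)/(1/6) = 29; row 2: (14/3)/(1/3) = 14. Minimum is 14 at row 2 (x2 leaves); pivot element 1/3.
After the second pivot the Z-row RHS is 197/6 − (-29/6)·14 = 201/2.

201/2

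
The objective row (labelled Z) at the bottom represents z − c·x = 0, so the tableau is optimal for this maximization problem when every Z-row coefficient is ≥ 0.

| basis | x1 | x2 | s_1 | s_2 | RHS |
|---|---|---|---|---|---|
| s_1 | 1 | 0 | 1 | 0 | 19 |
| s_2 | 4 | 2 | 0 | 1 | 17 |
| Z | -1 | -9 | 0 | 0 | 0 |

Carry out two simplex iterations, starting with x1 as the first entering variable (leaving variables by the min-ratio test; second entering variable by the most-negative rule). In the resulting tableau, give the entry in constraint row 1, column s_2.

0

Ratio test on column x1 — row 1: 19/1 = 19; row 2: 17/4 = 17/4. Minimum is 17/4 at row 2 (s_2 leaves); pivot element 4.
Divide row 2 by 4; eliminate column x1 from the other rows.
Second iteration: most negative Z-row entry is -17/2 in column x2, so x2 enters.
Ratio test on column x2 — row 1: entry -1/2 ≤ 0; row 2: (17/4)/(1/2) = 17/2. Minimum is 17/2 at row 2 (x1 leaves); pivot element 1/2.
Divide row 2 by 1/2; eliminate column x2 from the other rows.
After both pivots, the entry at constraint row 1, column s_2 is 0.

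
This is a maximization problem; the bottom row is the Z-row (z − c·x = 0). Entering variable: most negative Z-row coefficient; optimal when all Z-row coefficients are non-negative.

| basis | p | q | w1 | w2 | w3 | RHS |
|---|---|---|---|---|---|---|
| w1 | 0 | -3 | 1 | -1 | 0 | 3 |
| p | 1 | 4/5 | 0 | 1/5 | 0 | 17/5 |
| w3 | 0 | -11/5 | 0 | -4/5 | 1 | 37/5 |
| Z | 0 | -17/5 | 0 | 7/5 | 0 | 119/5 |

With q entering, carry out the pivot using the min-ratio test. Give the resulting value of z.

Ratio test on column q — row 1: entry -3 ≤ 0; row 2: (17/5)/(4/5) = 17/4; row 3: entry -11/5 ≤ 0. Minimum is 17/4 at row 2 (p leaves); pivot element 4/5.
Pivot on row 2; the Z-row RHS becomes 119/5 − (-17/5)·(17/4) = 153/4.

153/4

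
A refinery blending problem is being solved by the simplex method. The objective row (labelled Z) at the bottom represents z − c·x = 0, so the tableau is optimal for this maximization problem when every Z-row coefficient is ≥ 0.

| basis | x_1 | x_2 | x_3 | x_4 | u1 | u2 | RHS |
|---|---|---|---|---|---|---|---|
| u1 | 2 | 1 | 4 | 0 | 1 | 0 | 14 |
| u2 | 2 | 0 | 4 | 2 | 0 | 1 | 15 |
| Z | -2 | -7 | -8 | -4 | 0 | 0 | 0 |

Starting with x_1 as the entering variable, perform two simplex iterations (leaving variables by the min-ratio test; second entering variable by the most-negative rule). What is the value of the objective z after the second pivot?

Ratio test on column x_1 — row 1: 14/2 = 7; row 2: 15/2 = 15/2. Minimum is 7 at row 1 (u1 leaves); pivot element 2.
Pivot on row 1; the Z-row RHS becomes 0 − (-2)·7 = 14.
Next entering variable (most negative Z-row entry -6): x_2.
Ratio test on column x_2 — row 1: 7/(1/2) = 14; row 2: entry -1 ≤ 0. Minimum is 14 at row 1 (x_1 leaves); pivot element 1/2.
After the second pivot the Z-row RHS is 14 − (-6)·14 = 98.

98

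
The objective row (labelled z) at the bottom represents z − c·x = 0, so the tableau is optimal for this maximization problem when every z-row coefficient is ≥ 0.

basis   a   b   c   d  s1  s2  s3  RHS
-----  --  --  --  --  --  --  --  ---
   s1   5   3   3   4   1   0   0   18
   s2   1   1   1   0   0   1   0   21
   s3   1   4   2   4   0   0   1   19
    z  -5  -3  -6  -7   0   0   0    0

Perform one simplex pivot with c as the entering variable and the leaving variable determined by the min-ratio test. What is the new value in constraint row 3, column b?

Ratio test on column c — row 1: 18/3 = 6; row 2: 21/1 = 21; row 3: 19/2 = 19/2. Minimum is 6 at row 1 (s1 leaves); pivot element 3.
Divide row 1 by 3; eliminate column c from the other rows.
Row 3 update in column b: 4 − 2·1 = 2.

2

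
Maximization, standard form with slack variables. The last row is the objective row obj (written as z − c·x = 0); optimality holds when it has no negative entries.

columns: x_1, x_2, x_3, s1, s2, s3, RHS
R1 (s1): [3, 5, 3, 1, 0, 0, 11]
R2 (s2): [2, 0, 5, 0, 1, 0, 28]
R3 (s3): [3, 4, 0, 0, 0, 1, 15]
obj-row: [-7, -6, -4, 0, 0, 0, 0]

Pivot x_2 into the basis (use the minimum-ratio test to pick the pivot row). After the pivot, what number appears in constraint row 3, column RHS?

Ratio test on column x_2 — row 1: 11/5 = 11/5; row 2: entry 0 ≤ 0; row 3: 15/4 = 15/4. Minimum is 11/5 at row 1 (s1 leaves); pivot element 5.
Divide row 1 by 5; eliminate column x_2 from the other rows.
Row 3 update in column RHS: 15 − 4·(11/5) = 31/5.

31/5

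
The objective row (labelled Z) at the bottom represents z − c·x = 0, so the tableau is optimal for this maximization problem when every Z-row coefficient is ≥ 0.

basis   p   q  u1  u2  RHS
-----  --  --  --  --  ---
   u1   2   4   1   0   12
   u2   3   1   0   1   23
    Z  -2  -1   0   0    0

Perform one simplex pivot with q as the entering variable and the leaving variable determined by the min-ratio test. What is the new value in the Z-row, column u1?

1/4

Ratio test on column q — row 1: 12/4 = 3; row 2: 23/1 = 23. Minimum is 3 at row 1 (u1 leaves); pivot element 4.
Divide row 1 by 4; eliminate column q from the other rows.
Z-row update in column u1: 0 − (-1)·(1/4) = 1/4.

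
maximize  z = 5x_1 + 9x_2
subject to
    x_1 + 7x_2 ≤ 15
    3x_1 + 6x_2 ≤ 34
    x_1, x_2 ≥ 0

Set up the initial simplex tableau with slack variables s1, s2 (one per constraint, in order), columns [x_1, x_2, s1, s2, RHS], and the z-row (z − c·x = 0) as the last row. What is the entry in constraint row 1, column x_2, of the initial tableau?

Constraint 1 has coefficient 7 on x_2.

7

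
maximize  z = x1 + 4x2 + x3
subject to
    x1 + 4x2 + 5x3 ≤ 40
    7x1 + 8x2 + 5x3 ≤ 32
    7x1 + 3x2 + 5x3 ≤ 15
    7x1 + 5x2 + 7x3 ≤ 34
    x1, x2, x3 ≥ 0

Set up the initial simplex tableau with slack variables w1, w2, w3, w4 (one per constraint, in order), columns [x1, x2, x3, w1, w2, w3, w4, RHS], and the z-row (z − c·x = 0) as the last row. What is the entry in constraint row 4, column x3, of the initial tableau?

Constraint 4 has coefficient 7 on x3.

7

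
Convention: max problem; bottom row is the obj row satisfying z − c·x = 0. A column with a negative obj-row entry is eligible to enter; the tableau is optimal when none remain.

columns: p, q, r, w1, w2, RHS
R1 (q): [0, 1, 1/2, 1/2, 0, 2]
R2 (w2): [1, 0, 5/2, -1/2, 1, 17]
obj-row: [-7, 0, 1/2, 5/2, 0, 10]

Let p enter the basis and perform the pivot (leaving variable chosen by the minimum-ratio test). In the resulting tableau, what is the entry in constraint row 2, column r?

Ratio test on column p — row 1: entry 0 ≤ 0; row 2: 17/1 = 17. Minimum is 17 at row 2 (w2 leaves); pivot element 1.
Divide row 2 by 1; eliminate column p from the other rows.
In the new row 2, the r entry is the old entry divided by the pivot: (5/2)/1 = 5/2.

5/2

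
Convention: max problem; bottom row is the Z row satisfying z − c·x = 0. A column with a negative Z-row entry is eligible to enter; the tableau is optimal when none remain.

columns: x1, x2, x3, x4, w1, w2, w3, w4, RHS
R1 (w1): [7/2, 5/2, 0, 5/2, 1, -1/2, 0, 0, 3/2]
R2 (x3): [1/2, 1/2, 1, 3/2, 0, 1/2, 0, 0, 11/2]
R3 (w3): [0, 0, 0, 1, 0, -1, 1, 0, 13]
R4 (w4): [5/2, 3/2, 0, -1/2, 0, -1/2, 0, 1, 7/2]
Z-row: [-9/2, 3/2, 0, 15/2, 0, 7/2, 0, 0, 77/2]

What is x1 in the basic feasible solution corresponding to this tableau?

x1 is not in the basis, so in the current basic feasible solution x1 = 0.

0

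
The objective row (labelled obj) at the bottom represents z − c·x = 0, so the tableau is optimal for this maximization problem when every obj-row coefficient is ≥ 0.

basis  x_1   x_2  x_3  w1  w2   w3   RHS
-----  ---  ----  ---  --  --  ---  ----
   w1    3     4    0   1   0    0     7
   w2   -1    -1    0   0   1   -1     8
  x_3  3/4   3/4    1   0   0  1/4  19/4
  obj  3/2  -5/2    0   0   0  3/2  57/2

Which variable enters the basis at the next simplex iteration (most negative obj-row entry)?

x_2

Negative obj-row entries: x_2: -5/2.
The most negative is -5/2 in column x_2, so x_2 enters.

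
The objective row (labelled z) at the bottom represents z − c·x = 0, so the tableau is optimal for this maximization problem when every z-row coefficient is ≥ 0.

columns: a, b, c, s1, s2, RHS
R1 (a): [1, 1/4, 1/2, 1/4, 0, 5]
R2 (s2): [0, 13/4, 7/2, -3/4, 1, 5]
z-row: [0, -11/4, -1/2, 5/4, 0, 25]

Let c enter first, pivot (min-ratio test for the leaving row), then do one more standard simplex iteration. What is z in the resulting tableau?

380/13

Ratio test on column c — row 1: 5/(1/2) = 10; row 2: 5/(7/2) = 10/7. Minimum is 10/7 at row 2 (s2 leaves); pivot element 7/2.
Pivot on row 2; the z-row RHS becomes 25 − (-1/2)·(10/7) = 180/7.
Next entering variable (most negative z-row entry -16/7): b.
Ratio test on column b — row 1: entry -3/14 ≤ 0; row 2: (10/7)/(13/14) = 20/13. Minimum is 20/13 at row 2 (c leaves); pivot element 13/14.
After the second pivot the z-row RHS is 180/7 − (-16/7)·(20/13) = 380/13.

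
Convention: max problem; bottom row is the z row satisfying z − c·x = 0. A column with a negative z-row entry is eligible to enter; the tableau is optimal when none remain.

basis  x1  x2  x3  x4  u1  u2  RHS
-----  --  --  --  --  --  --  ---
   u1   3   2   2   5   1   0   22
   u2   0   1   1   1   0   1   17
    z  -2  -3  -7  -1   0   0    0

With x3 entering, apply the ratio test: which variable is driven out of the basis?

u1

Column x3 entries and ratios — u1: 22/2 = 11; u2: 17/1 = 17.
Smallest ratio is 11 in the row of u1, so u1 leaves.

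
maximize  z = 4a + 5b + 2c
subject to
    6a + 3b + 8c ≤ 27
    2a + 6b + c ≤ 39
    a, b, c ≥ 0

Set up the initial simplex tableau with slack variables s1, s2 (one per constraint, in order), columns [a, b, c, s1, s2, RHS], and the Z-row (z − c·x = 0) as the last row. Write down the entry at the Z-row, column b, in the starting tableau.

The Z-row carries the negated objective coefficients: the b entry is -5.

-5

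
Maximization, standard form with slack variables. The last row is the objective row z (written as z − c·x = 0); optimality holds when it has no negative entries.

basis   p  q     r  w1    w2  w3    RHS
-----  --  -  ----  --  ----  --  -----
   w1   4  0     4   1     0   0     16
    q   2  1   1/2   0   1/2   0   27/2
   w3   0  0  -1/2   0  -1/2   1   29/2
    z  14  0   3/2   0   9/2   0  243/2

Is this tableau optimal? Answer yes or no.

yes

Every z-row coefficient is ≥ 0, so the tableau is optimal.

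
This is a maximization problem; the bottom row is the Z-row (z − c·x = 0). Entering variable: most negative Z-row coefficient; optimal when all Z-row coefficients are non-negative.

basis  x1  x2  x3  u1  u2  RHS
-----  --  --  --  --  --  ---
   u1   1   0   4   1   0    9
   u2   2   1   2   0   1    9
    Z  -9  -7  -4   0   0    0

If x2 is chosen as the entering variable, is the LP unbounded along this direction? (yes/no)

no

Column x2 has positive entries in row(s) 2, so the ratio test bounds it — not unbounded.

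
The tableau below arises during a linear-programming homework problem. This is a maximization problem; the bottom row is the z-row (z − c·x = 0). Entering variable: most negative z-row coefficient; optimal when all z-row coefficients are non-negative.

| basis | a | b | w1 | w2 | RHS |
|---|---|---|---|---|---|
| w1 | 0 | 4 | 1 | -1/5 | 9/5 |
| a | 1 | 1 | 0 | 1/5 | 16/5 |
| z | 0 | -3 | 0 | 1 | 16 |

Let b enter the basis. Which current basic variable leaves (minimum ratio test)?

Column b entries and ratios — w1: (9/5)/4 = 9/20; a: (16/5)/1 = 16/5.
Smallest ratio is 9/20 in the row of w1, so w1 leaves.

w1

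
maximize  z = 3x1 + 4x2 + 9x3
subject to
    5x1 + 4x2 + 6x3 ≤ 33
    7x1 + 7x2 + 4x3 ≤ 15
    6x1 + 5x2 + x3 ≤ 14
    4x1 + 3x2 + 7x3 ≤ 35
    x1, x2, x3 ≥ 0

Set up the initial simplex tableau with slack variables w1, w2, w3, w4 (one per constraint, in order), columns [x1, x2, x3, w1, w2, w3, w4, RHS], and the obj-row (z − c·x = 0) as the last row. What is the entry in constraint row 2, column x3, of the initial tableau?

4

Constraint 2 has coefficient 4 on x3.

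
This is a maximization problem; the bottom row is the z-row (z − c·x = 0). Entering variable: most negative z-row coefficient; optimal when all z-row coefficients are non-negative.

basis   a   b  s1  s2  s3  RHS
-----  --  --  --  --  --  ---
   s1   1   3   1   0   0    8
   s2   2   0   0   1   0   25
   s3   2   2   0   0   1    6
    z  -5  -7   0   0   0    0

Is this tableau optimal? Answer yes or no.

The z-row has a negative entry -7 in column b, so it is not optimal.

no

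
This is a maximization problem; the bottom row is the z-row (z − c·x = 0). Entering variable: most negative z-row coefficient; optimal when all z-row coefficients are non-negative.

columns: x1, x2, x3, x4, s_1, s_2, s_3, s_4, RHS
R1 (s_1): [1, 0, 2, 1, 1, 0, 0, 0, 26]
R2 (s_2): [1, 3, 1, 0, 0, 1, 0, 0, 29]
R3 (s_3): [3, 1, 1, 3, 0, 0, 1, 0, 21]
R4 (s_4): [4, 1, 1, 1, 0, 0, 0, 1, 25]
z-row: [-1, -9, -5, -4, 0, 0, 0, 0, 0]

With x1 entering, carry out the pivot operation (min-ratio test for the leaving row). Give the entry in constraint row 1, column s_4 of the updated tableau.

Ratio test on column x1 — row 1: 26/1 = 26; row 2: 29/1 = 29; row 3: 21/3 = 7; row 4: 25/4 = 25/4. Minimum is 25/4 at row 4 (s_4 leaves); pivot element 4.
Divide row 4 by 4; eliminate column x1 from the other rows.
Row 1 update in column s_4: 0 − 1·(1/4) = -1/4.

-1/4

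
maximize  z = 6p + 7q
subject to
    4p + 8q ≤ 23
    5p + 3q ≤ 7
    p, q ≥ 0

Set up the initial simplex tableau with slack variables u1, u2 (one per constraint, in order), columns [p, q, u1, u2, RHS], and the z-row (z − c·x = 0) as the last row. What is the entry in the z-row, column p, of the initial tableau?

The z-row carries the negated objective coefficients: the p entry is -6.

-6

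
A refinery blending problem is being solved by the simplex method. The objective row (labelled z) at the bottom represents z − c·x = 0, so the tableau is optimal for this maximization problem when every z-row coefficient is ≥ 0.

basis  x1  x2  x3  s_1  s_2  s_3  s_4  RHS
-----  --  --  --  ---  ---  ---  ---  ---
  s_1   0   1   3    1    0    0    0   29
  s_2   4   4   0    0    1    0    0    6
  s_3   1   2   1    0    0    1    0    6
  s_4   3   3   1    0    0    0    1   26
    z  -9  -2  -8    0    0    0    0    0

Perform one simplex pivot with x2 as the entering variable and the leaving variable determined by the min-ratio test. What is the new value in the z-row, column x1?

Ratio test on column x2 — row 1: 29/1 = 29; row 2: 6/4 = 3/2; row 3: 6/2 = 3; row 4: 26/3 = 26/3. Minimum is 3/2 at row 2 (s_2 leaves); pivot element 4.
Divide row 2 by 4; eliminate column x2 from the other rows.
z-row update in column x1: -9 − (-2)·1 = -7.

-7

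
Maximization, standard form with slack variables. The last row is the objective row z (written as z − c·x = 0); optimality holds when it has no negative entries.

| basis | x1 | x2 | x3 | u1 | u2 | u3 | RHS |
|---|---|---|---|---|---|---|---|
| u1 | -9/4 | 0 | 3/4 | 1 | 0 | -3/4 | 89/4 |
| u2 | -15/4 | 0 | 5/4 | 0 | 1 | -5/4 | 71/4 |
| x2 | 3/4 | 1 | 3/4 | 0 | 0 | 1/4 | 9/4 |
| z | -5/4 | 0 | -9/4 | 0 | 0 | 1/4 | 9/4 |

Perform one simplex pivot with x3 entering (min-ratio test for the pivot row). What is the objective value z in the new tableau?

9

Ratio test on column x3 — row 1: (89/4)/(3/4) = 89/3; row 2: (71/4)/(5/4) = 71/5; row 3: (9/4)/(3/4) = 3. Minimum is 3 at row 3 (x2 leaves); pivot element 3/4.
Pivot on row 3; the z-row RHS becomes 9/4 − (-9/4)·3 = 9.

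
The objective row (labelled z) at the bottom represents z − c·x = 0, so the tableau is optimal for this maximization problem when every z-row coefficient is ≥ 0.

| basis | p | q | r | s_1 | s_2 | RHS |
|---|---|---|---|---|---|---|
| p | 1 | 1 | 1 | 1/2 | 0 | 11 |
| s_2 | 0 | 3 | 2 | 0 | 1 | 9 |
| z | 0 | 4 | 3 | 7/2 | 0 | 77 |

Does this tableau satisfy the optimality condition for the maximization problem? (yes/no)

Every z-row coefficient is ≥ 0, so the tableau is optimal.

yes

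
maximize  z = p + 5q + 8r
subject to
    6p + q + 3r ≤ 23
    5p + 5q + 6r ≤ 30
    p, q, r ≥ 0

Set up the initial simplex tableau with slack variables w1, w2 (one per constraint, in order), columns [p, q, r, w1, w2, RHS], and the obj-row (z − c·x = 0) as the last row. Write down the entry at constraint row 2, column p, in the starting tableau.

5

Constraint 2 has coefficient 5 on p.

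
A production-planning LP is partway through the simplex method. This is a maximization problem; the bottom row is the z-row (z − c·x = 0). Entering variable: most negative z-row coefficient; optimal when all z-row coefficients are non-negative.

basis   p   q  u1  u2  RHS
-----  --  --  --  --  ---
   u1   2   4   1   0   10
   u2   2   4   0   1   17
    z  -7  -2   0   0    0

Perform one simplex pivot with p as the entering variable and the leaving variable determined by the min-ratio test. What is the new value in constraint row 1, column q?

2

Ratio test on column p — row 1: 10/2 = 5; row 2: 17/2 = 17/2. Minimum is 5 at row 1 (u1 leaves); pivot element 2.
Divide row 1 by 2; eliminate column p from the other rows.
In the new row 1, the q entry is the old entry divided by the pivot: 4/2 = 2.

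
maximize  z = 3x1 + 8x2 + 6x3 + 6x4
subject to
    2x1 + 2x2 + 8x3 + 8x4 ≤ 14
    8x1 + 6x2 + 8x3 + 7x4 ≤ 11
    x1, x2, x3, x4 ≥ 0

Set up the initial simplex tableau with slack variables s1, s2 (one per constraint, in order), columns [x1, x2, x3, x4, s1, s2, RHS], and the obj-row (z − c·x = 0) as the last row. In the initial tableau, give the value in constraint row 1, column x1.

2

Constraint 1 has coefficient 2 on x1.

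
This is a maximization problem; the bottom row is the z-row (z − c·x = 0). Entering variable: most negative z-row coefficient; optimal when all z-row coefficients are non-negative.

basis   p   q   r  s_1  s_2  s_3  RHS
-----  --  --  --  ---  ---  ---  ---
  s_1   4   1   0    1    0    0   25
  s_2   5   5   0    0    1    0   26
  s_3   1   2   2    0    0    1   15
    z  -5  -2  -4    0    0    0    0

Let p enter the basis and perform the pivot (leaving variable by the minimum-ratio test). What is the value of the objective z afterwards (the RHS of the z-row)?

26

Ratio test on column p — row 1: 25/4 = 25/4; row 2: 26/5 = 26/5; row 3: 15/1 = 15. Minimum is 26/5 at row 2 (s_2 leaves); pivot element 5.
Pivot on row 2; the z-row RHS becomes 0 − (-5)·(26/5) = 26.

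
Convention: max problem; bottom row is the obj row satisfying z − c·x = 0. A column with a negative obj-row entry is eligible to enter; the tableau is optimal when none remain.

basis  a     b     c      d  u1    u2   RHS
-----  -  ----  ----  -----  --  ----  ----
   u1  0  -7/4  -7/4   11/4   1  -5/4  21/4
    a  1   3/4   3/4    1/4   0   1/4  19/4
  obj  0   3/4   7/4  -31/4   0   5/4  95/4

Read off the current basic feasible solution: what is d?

d is not in the basis, so in the current basic feasible solution d = 0.

0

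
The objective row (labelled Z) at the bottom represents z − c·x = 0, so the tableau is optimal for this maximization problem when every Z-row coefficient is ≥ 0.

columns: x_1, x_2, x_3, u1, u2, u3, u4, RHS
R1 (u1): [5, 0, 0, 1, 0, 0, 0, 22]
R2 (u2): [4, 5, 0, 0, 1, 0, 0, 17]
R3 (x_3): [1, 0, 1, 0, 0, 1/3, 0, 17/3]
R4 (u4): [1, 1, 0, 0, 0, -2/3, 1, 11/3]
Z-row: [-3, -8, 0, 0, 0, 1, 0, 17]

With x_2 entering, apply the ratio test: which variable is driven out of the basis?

u2

Column x_2 entries and ratios — u1: 0 ≤ 0, skip; u2: 17/5 = 17/5; x_3: 0 ≤ 0, skip; u4: (11/3)/1 = 11/3.
Smallest ratio is 17/5 in the row of u2, so u2 leaves.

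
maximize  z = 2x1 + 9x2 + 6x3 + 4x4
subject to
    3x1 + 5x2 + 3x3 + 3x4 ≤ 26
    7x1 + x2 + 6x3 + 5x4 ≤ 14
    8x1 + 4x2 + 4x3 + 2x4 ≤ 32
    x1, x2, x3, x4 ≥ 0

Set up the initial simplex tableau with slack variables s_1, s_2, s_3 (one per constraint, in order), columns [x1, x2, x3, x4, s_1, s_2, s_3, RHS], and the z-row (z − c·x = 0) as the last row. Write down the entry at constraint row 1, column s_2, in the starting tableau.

0

Slack s_2 belongs to constraint 2; its column is the unit vector e_2, so the entry in row 1 is 0.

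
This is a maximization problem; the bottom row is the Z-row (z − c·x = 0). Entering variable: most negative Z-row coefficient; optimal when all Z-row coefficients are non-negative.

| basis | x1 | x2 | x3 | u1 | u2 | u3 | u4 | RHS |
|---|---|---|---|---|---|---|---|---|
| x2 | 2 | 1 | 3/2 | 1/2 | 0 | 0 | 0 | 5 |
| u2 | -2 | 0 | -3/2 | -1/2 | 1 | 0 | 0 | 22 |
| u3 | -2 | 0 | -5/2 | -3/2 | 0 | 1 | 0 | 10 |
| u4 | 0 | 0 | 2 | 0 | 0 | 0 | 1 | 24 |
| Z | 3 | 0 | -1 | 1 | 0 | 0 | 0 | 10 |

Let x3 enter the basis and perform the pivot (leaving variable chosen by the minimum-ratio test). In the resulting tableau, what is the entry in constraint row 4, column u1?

Ratio test on column x3 — row 1: 5/(3/2) = 10/3; row 2: entry -3/2 ≤ 0; row 3: entry -5/2 ≤ 0; row 4: 24/2 = 12. Minimum is 10/3 at row 1 (x2 leaves); pivot element 3/2.
Divide row 1 by 3/2; eliminate column x3 from the other rows.
Row 4 update in column u1: 0 − 2·(1/3) = -2/3.

-2/3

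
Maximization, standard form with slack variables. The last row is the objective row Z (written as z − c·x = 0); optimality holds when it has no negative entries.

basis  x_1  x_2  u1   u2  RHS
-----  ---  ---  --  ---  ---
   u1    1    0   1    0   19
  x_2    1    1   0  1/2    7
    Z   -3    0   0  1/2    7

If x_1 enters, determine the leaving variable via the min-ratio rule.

Column x_1 entries and ratios — u1: 19/1 = 19; x_2: 7/1 = 7.
Smallest ratio is 7 in the row of x_2, so x_2 leaves.

x_2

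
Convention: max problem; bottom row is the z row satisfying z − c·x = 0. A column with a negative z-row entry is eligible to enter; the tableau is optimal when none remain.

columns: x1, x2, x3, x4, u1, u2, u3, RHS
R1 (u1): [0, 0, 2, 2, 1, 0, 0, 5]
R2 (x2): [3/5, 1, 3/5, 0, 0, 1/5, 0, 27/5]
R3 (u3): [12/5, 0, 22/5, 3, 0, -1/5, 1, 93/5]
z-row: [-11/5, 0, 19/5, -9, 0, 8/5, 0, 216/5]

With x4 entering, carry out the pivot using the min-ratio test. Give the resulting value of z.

657/10

Ratio test on column x4 — row 1: 5/2 = 5/2; row 2: entry 0 ≤ 0; row 3: (93/5)/3 = 31/5. Minimum is 5/2 at row 1 (u1 leaves); pivot element 2.
Pivot on row 1; the z-row RHS becomes 216/5 − (-9)·(5/2) = 657/10.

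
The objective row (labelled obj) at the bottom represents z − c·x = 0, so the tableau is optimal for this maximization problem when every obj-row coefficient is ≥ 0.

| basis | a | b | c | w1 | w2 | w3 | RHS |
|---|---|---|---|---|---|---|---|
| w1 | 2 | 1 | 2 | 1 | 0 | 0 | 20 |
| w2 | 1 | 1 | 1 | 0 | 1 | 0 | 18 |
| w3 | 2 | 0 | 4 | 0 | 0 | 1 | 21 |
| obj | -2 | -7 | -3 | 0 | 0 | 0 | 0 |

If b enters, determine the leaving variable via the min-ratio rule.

Column b entries and ratios — w1: 20/1 = 20; w2: 18/1 = 18; w3: 0 ≤ 0, skip.
Smallest ratio is 18 in the row of w2, so w2 leaves.

w2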